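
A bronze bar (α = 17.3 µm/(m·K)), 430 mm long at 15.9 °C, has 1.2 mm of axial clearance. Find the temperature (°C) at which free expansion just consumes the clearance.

177 °C

α·L₀·ΔT = 1.2 mm ⇒ ΔT = 1.2 / (17.3×10⁻⁶ × 430.0) = 161.3 K.
T = 15.9 + 161.3 = 177.2 °C.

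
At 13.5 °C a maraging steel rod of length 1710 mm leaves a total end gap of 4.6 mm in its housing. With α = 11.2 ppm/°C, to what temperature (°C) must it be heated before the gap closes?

α·L₀·ΔT = 4.6 mm ⇒ ΔT = 4.6 / (11.2×10⁻⁶ × 1710.0) = 240.2 K.
T = 13.5 + 240.2 = 253.7 °C.

254 °C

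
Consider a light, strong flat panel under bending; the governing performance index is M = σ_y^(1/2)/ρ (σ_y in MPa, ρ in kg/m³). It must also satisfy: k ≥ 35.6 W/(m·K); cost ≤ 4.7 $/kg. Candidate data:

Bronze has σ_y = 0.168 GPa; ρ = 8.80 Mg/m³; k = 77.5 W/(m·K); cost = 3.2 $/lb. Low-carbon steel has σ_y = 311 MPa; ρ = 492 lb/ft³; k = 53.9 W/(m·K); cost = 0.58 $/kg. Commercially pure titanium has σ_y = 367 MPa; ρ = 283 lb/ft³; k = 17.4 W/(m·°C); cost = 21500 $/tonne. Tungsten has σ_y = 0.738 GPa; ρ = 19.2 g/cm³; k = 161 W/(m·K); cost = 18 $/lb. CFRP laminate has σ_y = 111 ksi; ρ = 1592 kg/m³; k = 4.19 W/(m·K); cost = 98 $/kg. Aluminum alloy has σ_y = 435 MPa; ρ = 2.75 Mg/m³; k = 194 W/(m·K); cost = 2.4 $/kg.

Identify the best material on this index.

Screen on constraints: k ≥ 35.6 W/(m·K); cost ≤ 4.7 $/kg. Survivors: low-carbon steel, aluminum alloy.
Normalizing units and computing the index:
  low-carbon steel: σ_y = 311.0 MPa, ρ = 7881 kg/m³
  aluminum alloy: σ_y = 435.0 MPa, ρ = 2750 kg/m³
  aluminum alloy: M = 7.58×10⁻³
  low-carbon steel: M = 2.24×10⁻³
Aluminum alloy has the largest M.

aluminum alloy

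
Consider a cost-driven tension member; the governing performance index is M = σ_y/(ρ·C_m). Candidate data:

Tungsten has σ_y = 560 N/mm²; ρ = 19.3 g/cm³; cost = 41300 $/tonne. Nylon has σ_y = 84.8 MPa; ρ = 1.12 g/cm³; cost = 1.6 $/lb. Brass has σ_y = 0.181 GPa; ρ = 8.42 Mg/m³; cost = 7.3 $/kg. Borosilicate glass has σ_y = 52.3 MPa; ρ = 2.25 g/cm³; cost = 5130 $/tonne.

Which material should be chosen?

nylon

Normalizing units and computing the index:
  tungsten: σ_y = 560.0 MPa, ρ = 19300 kg/m³, cost = 41.30 $/kg
  nylon: σ_y = 84.80 MPa, ρ = 1120 kg/m³, cost = 3.527 $/kg
  brass: σ_y = 181.0 MPa, ρ = 8420 kg/m³, cost = 7.300 $/kg
  borosilicate glass: σ_y = 52.30 MPa, ρ = 2250 kg/m³, cost = 5.130 $/kg
  nylon: M = 21.5 kN·m per $
  borosilicate glass: M = 4.53 kN·m per $
  brass: M = 2.94 kN·m per $
  tungsten: M = 0.703 kN·m per $
Nylon has the largest M.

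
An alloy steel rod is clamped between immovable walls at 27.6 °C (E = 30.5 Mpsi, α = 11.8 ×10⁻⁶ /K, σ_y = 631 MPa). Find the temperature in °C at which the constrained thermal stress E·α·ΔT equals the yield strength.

E = 30.5 Mpsi = 210.3 GPa.
E·α·ΔT = 631.0 MPa ⇒ ΔT = 631.0 / (210.3×10³ × 11.8×10⁻⁶) = 254.3 K.
T = 27.6 + 254.3 = 281.9 °C.

282 °C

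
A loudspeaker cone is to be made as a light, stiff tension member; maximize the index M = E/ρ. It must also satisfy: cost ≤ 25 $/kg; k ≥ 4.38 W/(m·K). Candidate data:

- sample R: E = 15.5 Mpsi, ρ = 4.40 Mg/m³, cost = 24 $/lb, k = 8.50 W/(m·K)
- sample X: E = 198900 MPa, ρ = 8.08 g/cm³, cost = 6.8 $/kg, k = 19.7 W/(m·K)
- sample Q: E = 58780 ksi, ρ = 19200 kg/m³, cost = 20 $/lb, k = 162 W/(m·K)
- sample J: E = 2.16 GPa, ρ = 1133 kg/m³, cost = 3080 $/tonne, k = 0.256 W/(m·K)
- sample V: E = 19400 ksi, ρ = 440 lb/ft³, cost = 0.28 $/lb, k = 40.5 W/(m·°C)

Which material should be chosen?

Screen on constraints: cost ≤ 25 $/kg; k ≥ 4.38 W/(m·K). Survivors: sample X, sample V.
In SI units:
  sample X: E = 198.9 GPa, ρ = 8080 kg/m³
  sample V: E = 133.8 GPa, ρ = 7048 kg/m³
  sample X: M = 24.6 MN·m/kg
  sample V: M = 19.0 MN·m/kg
Sample X ranks first.

sample X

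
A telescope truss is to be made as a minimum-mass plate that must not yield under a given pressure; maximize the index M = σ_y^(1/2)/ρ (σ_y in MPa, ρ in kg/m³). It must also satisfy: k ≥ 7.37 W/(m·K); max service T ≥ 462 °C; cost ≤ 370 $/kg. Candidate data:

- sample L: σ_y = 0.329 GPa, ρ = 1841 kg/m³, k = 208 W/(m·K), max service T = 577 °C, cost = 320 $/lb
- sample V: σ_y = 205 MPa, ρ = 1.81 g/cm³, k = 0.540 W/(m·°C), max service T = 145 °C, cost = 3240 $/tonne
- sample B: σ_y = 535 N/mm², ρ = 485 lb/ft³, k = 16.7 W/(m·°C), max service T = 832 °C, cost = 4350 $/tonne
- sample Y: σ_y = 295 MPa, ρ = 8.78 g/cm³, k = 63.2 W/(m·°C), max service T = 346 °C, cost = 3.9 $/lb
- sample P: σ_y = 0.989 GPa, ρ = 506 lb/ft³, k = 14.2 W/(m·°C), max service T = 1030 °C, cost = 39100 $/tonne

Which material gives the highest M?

Screen on constraints: k ≥ 7.37 W/(m·K); max service T ≥ 462 °C; cost ≤ 370 $/kg. Survivors: sample B, sample P.
After converting to SI:
  sample B: σ_y = 535.0 MPa, ρ = 7769 kg/m³
  sample P: σ_y = 989.0 MPa, ρ = 8105 kg/m³
  sample P: M = 3.88×10⁻³
  sample B: M = 2.98×10⁻³
Highest index: sample P.

sample P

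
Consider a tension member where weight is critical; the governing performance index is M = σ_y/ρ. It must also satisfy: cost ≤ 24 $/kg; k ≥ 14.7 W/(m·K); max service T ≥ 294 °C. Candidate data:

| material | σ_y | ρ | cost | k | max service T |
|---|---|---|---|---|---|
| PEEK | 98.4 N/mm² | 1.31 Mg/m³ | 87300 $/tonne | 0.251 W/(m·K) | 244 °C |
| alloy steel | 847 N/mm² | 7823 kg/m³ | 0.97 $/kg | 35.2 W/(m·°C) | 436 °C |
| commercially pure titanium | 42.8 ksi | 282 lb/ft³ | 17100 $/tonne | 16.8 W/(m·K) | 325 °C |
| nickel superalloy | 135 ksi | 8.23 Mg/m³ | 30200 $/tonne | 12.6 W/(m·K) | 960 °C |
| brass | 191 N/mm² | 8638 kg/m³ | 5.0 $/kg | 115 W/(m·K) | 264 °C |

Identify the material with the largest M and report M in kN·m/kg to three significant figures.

alloy steel, M = 108 kN·m/kg

Screen on constraints: cost ≤ 24 $/kg; k ≥ 14.7 W/(m·K); max service T ≥ 294 °C. Survivors: alloy steel, commercially pure titanium.
Normalizing units and computing the index:
  alloy steel: σ_y = 847.0 MPa, ρ = 7823 kg/m³
  commercially pure titanium: σ_y = 295.1 MPa, ρ = 4517 kg/m³
  alloy steel: M = 108 kN·m/kg
  commercially pure titanium: M = 65.3 kN·m/kg
Alloy steel ranks first.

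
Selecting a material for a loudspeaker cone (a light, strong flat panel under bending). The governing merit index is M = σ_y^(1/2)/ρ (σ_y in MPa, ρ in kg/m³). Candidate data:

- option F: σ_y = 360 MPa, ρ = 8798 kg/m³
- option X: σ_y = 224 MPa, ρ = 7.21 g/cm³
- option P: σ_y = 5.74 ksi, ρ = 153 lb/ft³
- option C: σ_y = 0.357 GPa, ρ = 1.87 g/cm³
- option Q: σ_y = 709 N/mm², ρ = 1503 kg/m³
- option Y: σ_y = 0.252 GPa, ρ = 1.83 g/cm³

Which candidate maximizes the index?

option Q

Convert each candidate to consistent units, then evaluate M:
  option F: σ_y = 360.0 MPa, ρ = 8798 kg/m³
  option X: σ_y = 224.0 MPa, ρ = 7210 kg/m³
  option P: σ_y = 39.58 MPa, ρ = 2451 kg/m³
  option C: σ_y = 357.0 MPa, ρ = 1870 kg/m³
  option Q: σ_y = 709.0 MPa, ρ = 1503 kg/m³
  option Y: σ_y = 252.0 MPa, ρ = 1830 kg/m³
  option Q: M = 17.7×10⁻³
  option C: M = 10.1×10⁻³
  option Y: M = 8.67×10⁻³
  option P: M = 2.57×10⁻³
  option F: M = 2.16×10⁻³
  option X: M = 2.08×10⁻³
Highest index: option Q.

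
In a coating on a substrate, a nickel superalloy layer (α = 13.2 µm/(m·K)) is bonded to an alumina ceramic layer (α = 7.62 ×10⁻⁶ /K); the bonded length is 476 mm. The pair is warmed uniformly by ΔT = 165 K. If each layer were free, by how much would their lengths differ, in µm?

Δα = |13.2 − 7.62|×10⁻⁶/K = 5.58×10⁻⁶/K.
ΔL_mismatch = Δα·L·ΔT = 5.58×10⁻⁶ × 476.0 mm × 165.0 K = 438 µm.

438 µm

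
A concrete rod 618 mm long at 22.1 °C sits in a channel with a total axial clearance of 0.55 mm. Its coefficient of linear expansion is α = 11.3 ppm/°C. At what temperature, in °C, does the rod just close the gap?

α·L₀·ΔT = 0.55 mm ⇒ ΔT = 0.55 / (11.3×10⁻⁶ × 618.0) = 78.76 K.
T = 22.1 + 78.76 = 100.9 °C.

101 °C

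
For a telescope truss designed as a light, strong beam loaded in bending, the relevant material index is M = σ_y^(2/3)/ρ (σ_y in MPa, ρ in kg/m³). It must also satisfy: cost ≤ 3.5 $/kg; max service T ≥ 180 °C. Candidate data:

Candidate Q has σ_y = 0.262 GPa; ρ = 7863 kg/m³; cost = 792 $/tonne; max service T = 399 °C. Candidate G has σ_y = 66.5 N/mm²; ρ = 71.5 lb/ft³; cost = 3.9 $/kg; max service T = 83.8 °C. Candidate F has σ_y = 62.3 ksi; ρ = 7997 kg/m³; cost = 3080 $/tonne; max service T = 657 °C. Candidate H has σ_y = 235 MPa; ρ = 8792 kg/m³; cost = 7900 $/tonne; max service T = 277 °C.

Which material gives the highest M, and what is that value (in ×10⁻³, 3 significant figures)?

Screen on constraints: cost ≤ 3.5 $/kg; max service T ≥ 180 °C. Survivors: candidate Q, candidate F.
Putting every candidate on a common basis:
  candidate Q: σ_y = 262.0 MPa, ρ = 7863 kg/m³
  candidate F: σ_y = 429.5 MPa, ρ = 7997 kg/m³
  candidate F: M = 7.12×10⁻³
  candidate Q: M = 5.21×10⁻³
Candidate F ranks first.

candidate F, M = 7.12×10⁻³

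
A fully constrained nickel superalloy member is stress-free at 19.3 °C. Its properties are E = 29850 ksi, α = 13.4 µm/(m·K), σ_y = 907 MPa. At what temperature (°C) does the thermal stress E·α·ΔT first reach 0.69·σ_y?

E = 29850 ksi = 205.8 GPa.
E·α·ΔT = 625.8 MPa ⇒ ΔT = 625.8 / (205.8×10³ × 13.4×10⁻⁶) = 226.9 K.
T = 19.3 + 226.9 = 246.2 °C.

246 °C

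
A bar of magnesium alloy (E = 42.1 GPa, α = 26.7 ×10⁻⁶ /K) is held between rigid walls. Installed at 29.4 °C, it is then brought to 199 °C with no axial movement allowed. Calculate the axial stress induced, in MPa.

ΔT = 169.6 K. Constrained thermal stress σ = E·α·ΔT = 42.10×10³ MPa × 26.7×10⁻⁶ × 169.6 = 191 MPa (compressive).

191 MPa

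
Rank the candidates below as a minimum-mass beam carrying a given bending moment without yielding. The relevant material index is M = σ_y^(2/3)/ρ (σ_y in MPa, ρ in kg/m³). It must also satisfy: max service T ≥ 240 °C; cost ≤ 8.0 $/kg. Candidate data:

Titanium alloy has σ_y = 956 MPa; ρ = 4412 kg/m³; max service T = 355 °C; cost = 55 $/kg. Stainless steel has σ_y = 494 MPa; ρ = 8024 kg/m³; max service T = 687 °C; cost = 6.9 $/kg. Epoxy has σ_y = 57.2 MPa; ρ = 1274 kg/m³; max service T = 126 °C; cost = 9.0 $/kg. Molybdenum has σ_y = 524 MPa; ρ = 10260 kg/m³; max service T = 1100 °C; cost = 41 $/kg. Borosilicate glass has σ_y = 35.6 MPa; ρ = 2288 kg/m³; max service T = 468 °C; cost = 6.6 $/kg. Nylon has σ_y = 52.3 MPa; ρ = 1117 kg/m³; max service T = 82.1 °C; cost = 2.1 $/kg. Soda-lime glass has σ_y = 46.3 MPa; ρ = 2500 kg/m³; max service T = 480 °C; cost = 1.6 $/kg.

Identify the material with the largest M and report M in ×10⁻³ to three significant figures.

stainless steel, M = 7.79×10⁻³

Screen on constraints: max service T ≥ 240 °C; cost ≤ 8.0 $/kg. Survivors: stainless steel, borosilicate glass, soda-lime glass.
Per-candidate index values:
  stainless steel: M = 7.79×10⁻³
  soda-lime glass: M = 5.16×10⁻³
  borosilicate glass: M = 4.73×10⁻³
Stainless steel has the largest M.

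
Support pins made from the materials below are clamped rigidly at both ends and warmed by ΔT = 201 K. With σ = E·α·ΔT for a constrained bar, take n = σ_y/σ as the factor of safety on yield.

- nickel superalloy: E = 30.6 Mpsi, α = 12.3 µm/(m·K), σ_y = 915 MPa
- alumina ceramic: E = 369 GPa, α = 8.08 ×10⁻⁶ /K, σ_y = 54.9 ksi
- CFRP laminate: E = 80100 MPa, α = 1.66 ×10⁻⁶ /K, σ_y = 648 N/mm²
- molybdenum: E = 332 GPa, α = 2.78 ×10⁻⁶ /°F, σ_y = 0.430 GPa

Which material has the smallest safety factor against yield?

alumina ceramic

In consistent units (E in GPa, α in ×10⁻⁶/K, σ_y in MPa):
  nickel superalloy: E = 211.0, α = 12.3, σ_y = 915.0 → σ = 522 MPa, n = 1.75
  alumina ceramic: E = 369.0, α = 8.08, σ_y = 378.5 → σ = 599 MPa, n = 0.632
  CFRP laminate: E = 80.10, α = 1.66, σ_y = 648.0 → σ = 26.7 MPa, n = 24.2
  molybdenum: E = 332.0, α = 5.00, σ_y = 430.0 → σ = 334 MPa, n = 1.29
Alumina ceramic has the lowest safety factor, n = 0.632.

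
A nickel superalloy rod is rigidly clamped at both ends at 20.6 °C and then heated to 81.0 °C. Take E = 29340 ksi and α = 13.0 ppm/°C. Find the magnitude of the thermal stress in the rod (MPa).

E = 29340 ksi = 202.3 GPa.
ΔT = 60.40 K. Constrained thermal stress σ = E·α·ΔT = 202.3×10³ MPa × 13.0×10⁻⁶ × 60.40 = 159 MPa (compressive).

159 MPa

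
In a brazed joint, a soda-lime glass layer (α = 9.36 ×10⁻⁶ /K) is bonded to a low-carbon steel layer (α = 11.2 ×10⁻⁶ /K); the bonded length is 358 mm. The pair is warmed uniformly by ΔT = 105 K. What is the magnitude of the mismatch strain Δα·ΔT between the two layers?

Δα = |9.36 − 11.2|×10⁻⁶/K = 1.84×10⁻⁶/K.
Mismatch strain = Δα·ΔT = 1.84×10⁻⁶ × 105.0 = 1.93×10⁻⁴.

1.93×10⁻⁴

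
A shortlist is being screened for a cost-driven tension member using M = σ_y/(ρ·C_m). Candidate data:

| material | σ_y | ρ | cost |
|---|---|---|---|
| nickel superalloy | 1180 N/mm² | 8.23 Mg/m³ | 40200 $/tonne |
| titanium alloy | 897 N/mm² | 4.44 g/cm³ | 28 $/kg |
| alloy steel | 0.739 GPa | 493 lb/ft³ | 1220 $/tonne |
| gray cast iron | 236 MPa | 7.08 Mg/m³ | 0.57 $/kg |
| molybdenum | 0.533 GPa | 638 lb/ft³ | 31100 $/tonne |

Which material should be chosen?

alloy steel

In SI units:
  nickel superalloy: σ_y = 1180 MPa, ρ = 8230 kg/m³, cost = 40.20 $/kg
  titanium alloy: σ_y = 897.0 MPa, ρ = 4440 kg/m³, cost = 28.00 $/kg
  alloy steel: σ_y = 739.0 MPa, ρ = 7897 kg/m³, cost = 1.220 $/kg
  gray cast iron: σ_y = 236.0 MPa, ρ = 7080 kg/m³, cost = 0.5700 $/kg
  molybdenum: σ_y = 533.0 MPa, ρ = 10220 kg/m³, cost = 31.10 $/kg
  alloy steel: M = 76.7 kN·m per $
  gray cast iron: M = 58.5 kN·m per $
  titanium alloy: M = 7.22 kN·m per $
  nickel superalloy: M = 3.57 kN·m per $
  molybdenum: M = 1.68 kN·m per $
Alloy steel ranks first.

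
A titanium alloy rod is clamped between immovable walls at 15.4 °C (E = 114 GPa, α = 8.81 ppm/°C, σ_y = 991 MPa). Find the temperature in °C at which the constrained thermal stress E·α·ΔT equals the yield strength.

1000 °C

E·α·ΔT = 991.0 MPa ⇒ ΔT = 991.0 / (114.0×10³ × 8.81×10⁻⁶) = 986.7 K.
T = 15.4 + 986.7 = 1002 °C.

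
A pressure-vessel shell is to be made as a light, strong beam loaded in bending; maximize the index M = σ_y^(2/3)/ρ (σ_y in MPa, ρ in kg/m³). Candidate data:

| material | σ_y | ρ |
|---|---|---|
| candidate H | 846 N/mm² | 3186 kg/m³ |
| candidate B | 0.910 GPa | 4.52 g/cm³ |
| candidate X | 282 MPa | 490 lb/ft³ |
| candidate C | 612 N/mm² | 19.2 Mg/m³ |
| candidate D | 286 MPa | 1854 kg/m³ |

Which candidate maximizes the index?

candidate H

Putting every candidate on a common basis:
  candidate H: σ_y = 846.0 MPa, ρ = 3186 kg/m³
  candidate B: σ_y = 910.0 MPa, ρ = 4520 kg/m³
  candidate X: σ_y = 282.0 MPa, ρ = 7849 kg/m³
  candidate C: σ_y = 612.0 MPa, ρ = 19200 kg/m³
  candidate D: σ_y = 286.0 MPa, ρ = 1854 kg/m³
  candidate H: M = 28.1×10⁻³
  candidate D: M = 23.4×10⁻³
  candidate B: M = 20.8×10⁻³
  candidate X: M = 5.48×10⁻³
  candidate C: M = 3.75×10⁻³
Candidate H ranks first.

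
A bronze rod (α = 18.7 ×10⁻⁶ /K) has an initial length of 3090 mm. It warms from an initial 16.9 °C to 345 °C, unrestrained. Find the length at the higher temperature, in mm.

3109.0 mm

ΔT = 345 − 16.9 = 328.1 K.
ΔL = α·L₀·ΔT = 18.7×10⁻⁶ × 3090 mm × 328.1 K = 19.0 mm.
L = L₀ + ΔL = 3090 + 19.0 = 3109.0 mm.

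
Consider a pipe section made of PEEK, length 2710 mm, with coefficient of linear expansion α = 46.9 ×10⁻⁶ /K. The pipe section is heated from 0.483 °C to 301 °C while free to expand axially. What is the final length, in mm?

ΔT = 301 − 0.483 = 300.5 K.
ΔL = α·L₀·ΔT = 46.9×10⁻⁶ × 2710 mm × 300.5 K = 38.2 mm.
L = L₀ + ΔL = 2710 + 38.2 = 2748.2 mm.

2748.2 mm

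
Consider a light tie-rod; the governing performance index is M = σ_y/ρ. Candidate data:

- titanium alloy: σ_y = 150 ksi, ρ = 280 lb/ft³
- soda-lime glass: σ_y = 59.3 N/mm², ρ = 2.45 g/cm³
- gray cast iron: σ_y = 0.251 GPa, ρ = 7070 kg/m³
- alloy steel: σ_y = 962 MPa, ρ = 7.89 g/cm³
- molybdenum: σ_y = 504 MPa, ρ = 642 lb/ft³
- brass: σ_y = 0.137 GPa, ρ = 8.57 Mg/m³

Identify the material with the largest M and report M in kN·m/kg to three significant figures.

titanium alloy, M = 231 kN·m/kg

In SI units:
  titanium alloy: σ_y = 1034 MPa, ρ = 4485 kg/m³
  soda-lime glass: σ_y = 59.30 MPa, ρ = 2450 kg/m³
  gray cast iron: σ_y = 251.0 MPa, ρ = 7070 kg/m³
  alloy steel: σ_y = 962.0 MPa, ρ = 7890 kg/m³
  molybdenum: σ_y = 504.0 MPa, ρ = 10280 kg/m³
  brass: σ_y = 137.0 MPa, ρ = 8570 kg/m³
  titanium alloy: M = 231 kN·m/kg
  alloy steel: M = 122 kN·m/kg
  molybdenum: M = 49.0 kN·m/kg
  gray cast iron: M = 35.5 kN·m/kg
  soda-lime glass: M = 24.2 kN·m/kg
  brass: M = 16.0 kN·m/kg
Titanium alloy ranks first.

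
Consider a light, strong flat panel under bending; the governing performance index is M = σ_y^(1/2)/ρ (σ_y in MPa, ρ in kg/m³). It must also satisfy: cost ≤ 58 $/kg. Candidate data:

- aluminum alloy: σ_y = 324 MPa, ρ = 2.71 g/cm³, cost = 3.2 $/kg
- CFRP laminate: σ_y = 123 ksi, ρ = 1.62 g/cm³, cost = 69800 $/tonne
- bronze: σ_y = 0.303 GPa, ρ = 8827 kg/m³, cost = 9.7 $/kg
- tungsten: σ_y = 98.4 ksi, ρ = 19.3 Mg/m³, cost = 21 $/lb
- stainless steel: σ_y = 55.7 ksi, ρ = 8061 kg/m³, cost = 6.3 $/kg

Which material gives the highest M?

aluminum alloy

Screen on constraints: cost ≤ 58 $/kg. Survivors: aluminum alloy, bronze, tungsten, stainless steel.
Convert each candidate to consistent units, then evaluate M:
  aluminum alloy: σ_y = 324.0 MPa, ρ = 2710 kg/m³
  bronze: σ_y = 303.0 MPa, ρ = 8827 kg/m³
  tungsten: σ_y = 678.4 MPa, ρ = 19300 kg/m³
  stainless steel: σ_y = 384.0 MPa, ρ = 8061 kg/m³
  aluminum alloy: M = 6.64×10⁻³
  stainless steel: M = 2.43×10⁻³
  bronze: M = 1.97×10⁻³
  tungsten: M = 1.35×10⁻³
The maximum is for aluminum alloy.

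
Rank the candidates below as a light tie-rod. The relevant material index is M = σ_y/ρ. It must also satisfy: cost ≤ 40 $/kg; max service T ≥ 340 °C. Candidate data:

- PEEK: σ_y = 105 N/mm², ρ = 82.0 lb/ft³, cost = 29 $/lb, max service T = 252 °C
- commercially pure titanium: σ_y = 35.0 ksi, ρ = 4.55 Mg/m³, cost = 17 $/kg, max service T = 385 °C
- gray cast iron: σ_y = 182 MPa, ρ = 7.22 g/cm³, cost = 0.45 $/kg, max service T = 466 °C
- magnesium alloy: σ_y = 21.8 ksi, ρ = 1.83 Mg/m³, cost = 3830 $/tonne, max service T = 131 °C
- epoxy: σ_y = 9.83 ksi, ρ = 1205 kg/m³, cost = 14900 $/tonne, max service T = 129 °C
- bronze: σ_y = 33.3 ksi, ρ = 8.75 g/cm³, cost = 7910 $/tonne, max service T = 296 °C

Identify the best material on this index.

commercially pure titanium

Screen on constraints: cost ≤ 40 $/kg; max service T ≥ 340 °C. Survivors: commercially pure titanium, gray cast iron.
Putting every candidate on a common basis:
  commercially pure titanium: σ_y = 241.3 MPa, ρ = 4550 kg/m³
  gray cast iron: σ_y = 182.0 MPa, ρ = 7220 kg/m³
  commercially pure titanium: M = 53.0 kN·m/kg
  gray cast iron: M = 25.2 kN·m/kg
Commercially pure titanium ranks first.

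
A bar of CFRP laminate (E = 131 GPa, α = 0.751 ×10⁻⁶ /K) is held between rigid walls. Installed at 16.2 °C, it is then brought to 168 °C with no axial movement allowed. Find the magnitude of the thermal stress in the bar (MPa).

ΔT = 151.8 K. Constrained thermal stress σ = E·α·ΔT = 131.0×10³ MPa × 0.751×10⁻⁶ × 151.8 = 14.9 MPa (compressive).

14.9 MPa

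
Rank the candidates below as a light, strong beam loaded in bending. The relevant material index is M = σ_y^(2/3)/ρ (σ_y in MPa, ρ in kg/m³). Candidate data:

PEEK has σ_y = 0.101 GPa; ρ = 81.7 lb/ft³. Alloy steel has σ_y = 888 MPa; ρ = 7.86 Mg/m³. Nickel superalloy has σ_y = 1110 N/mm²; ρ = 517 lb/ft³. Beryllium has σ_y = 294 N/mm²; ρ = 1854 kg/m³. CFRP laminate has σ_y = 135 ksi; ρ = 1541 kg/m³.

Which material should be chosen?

After converting to SI:
  PEEK: σ_y = 101.0 MPa, ρ = 1309 kg/m³
  alloy steel: σ_y = 888.0 MPa, ρ = 7860 kg/m³
  nickel superalloy: σ_y = 1110 MPa, ρ = 8282 kg/m³
  beryllium: σ_y = 294.0 MPa, ρ = 1854 kg/m³
  CFRP laminate: σ_y = 930.8 MPa, ρ = 1541 kg/m³
  CFRP laminate: M = 61.9×10⁻³
  beryllium: M = 23.8×10⁻³
  PEEK: M = 16.6×10⁻³
  nickel superalloy: M = 12.9×10⁻³
  alloy steel: M = 11.8×10⁻³
Highest index: CFRP laminate.

CFRP laminate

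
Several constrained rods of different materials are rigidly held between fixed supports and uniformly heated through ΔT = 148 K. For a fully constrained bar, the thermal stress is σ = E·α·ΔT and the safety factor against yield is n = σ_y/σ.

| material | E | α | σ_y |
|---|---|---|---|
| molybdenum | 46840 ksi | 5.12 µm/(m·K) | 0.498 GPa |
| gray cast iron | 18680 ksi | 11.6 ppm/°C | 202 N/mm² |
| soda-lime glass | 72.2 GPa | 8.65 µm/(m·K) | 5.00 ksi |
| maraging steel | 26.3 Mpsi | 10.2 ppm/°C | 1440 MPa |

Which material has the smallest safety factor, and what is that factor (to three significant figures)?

soda-lime glass, n = 0.373

With everything in SI (GPa, ×10⁻⁶/K, MPa):
  molybdenum: E = 323.0, α = 5.12, σ_y = 498.0 → σ = 245 MPa, n = 2.03
  gray cast iron: E = 128.8, α = 11.6, σ_y = 202.0 → σ = 221 MPa, n = 0.914
  soda-lime glass: E = 72.20, α = 8.65, σ_y = 34.47 → σ = 92.4 MPa, n = 0.373
  maraging steel: E = 181.3, α = 10.2, σ_y = 1440 → σ = 274 MPa, n = 5.26
The minimum is soda-lime glass at n = 0.373.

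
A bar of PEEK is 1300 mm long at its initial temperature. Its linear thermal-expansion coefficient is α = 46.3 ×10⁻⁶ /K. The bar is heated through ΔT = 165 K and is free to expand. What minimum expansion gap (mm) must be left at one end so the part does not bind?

9.93 mm

ΔL = α·L₀·ΔT = 46.3×10⁻⁶ × 1300 mm × 165.0 K = 9.93 mm.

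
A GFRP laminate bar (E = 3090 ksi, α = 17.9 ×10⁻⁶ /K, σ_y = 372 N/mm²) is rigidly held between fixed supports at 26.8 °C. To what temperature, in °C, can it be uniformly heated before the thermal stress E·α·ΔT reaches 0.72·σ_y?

E = 3090 ksi = 21.30 GPa.
σ_y = 372 N/mm² = 372.0 MPa.
E·α·ΔT = 267.8 MPa ⇒ ΔT = 267.8 / (21.30×10³ × 17.9×10⁻⁶) = 702.3 K.
T = 26.8 + 702.3 = 729.1 °C.

729 °C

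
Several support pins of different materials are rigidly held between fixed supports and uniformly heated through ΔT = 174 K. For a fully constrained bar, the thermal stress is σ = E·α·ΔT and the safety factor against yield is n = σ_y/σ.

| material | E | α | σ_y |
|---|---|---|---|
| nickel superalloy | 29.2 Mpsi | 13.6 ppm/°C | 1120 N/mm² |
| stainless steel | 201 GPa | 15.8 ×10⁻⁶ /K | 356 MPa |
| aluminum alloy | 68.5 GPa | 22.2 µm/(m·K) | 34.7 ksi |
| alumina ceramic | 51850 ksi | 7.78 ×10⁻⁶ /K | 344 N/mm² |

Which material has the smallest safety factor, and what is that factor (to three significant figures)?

stainless steel, n = 0.644

Converting E to GPa, α to ×10⁻⁶/K, σ_y to MPa, then σ and n for each:
  nickel superalloy: E = 201.3, α = 13.6, σ_y = 1120 → σ = 476 MPa, n = 2.35
  stainless steel: E = 201.0, α = 15.8, σ_y = 356.0 → σ = 553 MPa, n = 0.644
  aluminum alloy: E = 68.50, α = 22.2, σ_y = 239.2 → σ = 265 MPa, n = 0.904
  alumina ceramic: E = 357.5, α = 7.78, σ_y = 344.0 → σ = 484 MPa, n = 0.711
The minimum is stainless steel at n = 0.644.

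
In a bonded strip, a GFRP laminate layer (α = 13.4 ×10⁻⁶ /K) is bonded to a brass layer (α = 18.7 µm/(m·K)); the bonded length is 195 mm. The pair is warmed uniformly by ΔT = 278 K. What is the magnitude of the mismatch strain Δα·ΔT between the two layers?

1.47×10⁻³

Δα = |13.4 − 18.7|×10⁻⁶/K = 5.30×10⁻⁶/K.
Mismatch strain = Δα·ΔT = 5.30×10⁻⁶ × 278.0 = 1.47×10⁻³.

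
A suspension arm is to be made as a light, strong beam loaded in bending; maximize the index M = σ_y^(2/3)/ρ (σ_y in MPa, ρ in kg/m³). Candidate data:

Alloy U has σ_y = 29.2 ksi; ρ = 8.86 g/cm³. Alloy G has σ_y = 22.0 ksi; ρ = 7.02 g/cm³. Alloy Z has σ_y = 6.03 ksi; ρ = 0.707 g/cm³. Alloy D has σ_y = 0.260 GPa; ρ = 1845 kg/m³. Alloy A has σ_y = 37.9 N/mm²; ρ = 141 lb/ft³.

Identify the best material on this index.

Putting every candidate on a common basis:
  alloy U: σ_y = 201.3 MPa, ρ = 8860 kg/m³
  alloy G: σ_y = 151.7 MPa, ρ = 7020 kg/m³
  alloy Z: σ_y = 41.58 MPa, ρ = 707.0 kg/m³
  alloy D: σ_y = 260.0 MPa, ρ = 1845 kg/m³
  alloy A: σ_y = 37.90 MPa, ρ = 2259 kg/m³
  alloy D: M = 22.1×10⁻³
  alloy Z: M = 17.0×10⁻³
  alloy A: M = 5.00×10⁻³
  alloy G: M = 4.05×10⁻³
  alloy U: M = 3.88×10⁻³
Alloy D has the largest M.

alloy D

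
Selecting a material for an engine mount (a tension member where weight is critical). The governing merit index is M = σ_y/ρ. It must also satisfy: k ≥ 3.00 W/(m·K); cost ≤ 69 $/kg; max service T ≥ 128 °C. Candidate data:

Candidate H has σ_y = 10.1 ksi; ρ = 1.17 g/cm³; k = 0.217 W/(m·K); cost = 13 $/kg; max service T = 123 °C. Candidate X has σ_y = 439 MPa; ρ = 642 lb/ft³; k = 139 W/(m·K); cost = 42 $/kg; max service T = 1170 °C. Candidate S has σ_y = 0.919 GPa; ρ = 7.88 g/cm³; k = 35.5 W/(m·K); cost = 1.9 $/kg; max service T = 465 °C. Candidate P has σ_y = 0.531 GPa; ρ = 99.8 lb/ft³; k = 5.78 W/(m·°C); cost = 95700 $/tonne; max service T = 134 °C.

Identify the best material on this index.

Screen on constraints: k ≥ 3.00 W/(m·K); cost ≤ 69 $/kg; max service T ≥ 128 °C. Survivors: candidate X, candidate S.
After converting to SI:
  candidate X: σ_y = 439.0 MPa, ρ = 10280 kg/m³
  candidate S: σ_y = 919.0 MPa, ρ = 7880 kg/m³
  candidate S: M = 117 kN·m/kg
  candidate X: M = 42.7 kN·m/kg
Highest index: candidate S.

candidate S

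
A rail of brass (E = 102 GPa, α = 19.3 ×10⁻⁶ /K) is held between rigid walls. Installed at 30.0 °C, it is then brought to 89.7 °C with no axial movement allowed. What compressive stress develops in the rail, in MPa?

ΔT = 59.70 K. Constrained thermal stress σ = E·α·ΔT = 102.0×10³ MPa × 19.3×10⁻⁶ × 59.70 = 118 MPa (compressive).

118 MPa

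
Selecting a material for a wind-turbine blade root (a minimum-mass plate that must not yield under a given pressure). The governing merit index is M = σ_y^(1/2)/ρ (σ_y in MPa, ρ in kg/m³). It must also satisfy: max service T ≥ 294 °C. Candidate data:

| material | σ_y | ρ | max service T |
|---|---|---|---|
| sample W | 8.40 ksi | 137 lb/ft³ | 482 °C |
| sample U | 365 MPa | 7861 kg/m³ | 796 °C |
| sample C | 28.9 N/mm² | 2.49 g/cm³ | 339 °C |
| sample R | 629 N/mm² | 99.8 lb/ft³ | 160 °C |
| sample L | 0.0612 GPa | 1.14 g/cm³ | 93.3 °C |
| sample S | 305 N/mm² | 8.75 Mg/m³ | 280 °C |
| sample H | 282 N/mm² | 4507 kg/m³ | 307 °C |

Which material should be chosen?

sample H

Screen on constraints: max service T ≥ 294 °C. Survivors: sample W, sample U, sample C, sample H.
After converting to SI:
  sample W: σ_y = 57.92 MPa, ρ = 2195 kg/m³
  sample U: σ_y = 365.0 MPa, ρ = 7861 kg/m³
  sample C: σ_y = 28.90 MPa, ρ = 2490 kg/m³
  sample H: σ_y = 282.0 MPa, ρ = 4507 kg/m³
  sample H: M = 3.73×10⁻³
  sample W: M = 3.47×10⁻³
  sample U: M = 2.43×10⁻³
  sample C: M = 2.16×10⁻³
The maximum is for sample H.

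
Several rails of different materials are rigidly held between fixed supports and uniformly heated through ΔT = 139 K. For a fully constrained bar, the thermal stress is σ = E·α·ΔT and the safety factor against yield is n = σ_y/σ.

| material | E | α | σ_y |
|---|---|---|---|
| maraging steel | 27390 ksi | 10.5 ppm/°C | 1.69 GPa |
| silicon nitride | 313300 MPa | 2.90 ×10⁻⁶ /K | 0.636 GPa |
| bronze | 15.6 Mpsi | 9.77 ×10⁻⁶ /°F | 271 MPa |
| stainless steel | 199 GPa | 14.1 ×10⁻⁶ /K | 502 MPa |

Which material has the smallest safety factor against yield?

In consistent units (E in GPa, α in ×10⁻⁶/K, σ_y in MPa):
  maraging steel: E = 188.8, α = 10.5, σ_y = 1690 → σ = 276 MPa, n = 6.13
  silicon nitride: E = 313.3, α = 2.90, σ_y = 636.0 → σ = 126 MPa, n = 5.04
  bronze: E = 107.6, α = 17.6, σ_y = 271.0 → σ = 263 MPa, n = 1.03
  stainless steel: E = 199.0, α = 14.1, σ_y = 502.0 → σ = 390 MPa, n = 1.29
The minimum is bronze at n = 1.03.

bronze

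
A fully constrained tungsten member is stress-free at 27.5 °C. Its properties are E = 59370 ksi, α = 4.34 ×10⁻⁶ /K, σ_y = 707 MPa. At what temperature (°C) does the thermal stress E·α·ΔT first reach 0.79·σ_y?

342 °C

E = 59370 ksi = 409.3 GPa.
E·α·ΔT = 558.5 MPa ⇒ ΔT = 558.5 / (409.3×10³ × 4.34×10⁻⁶) = 314.4 K.
T = 27.5 + 314.4 = 341.9 °C.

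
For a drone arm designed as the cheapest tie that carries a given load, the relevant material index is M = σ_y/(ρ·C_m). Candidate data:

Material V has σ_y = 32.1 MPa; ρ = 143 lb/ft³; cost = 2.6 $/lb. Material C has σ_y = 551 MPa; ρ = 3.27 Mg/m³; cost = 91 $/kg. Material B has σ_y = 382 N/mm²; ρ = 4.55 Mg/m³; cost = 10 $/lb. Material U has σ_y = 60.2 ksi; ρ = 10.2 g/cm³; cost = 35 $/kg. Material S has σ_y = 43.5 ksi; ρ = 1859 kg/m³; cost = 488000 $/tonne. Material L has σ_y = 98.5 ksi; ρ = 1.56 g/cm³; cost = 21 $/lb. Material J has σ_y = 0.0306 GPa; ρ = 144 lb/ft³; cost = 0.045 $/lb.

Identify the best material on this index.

Putting every candidate on a common basis:
  material V: σ_y = 32.10 MPa, ρ = 2291 kg/m³, cost = 5.732 $/kg
  material C: σ_y = 551.0 MPa, ρ = 3270 kg/m³, cost = 91.00 $/kg
  material B: σ_y = 382.0 MPa, ρ = 4550 kg/m³, cost = 22.05 $/kg
  material U: σ_y = 415.1 MPa, ρ = 10200 kg/m³, cost = 35.00 $/kg
  material S: σ_y = 299.9 MPa, ρ = 1859 kg/m³, cost = 488.0 $/kg
  material L: σ_y = 679.1 MPa, ρ = 1560 kg/m³, cost = 46.30 $/kg
  material J: σ_y = 30.60 MPa, ρ = 2307 kg/m³, cost = 0.09921 $/kg
  material J: M = 134 kN·m per $
  material L: M = 9.40 kN·m per $
  material B: M = 3.81 kN·m per $
  material V: M = 2.44 kN·m per $
  material C: M = 1.85 kN·m per $
  material U: M = 1.16 kN·m per $
  material S: M = 0.331 kN·m per $
The maximum is for material J.

material J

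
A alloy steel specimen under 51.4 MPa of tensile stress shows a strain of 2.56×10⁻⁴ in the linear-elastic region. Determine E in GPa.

201 GPa

E = σ/ε = 51.4 MPa / 2.56×10⁻⁴ = 200800 MPa = 201 GPa.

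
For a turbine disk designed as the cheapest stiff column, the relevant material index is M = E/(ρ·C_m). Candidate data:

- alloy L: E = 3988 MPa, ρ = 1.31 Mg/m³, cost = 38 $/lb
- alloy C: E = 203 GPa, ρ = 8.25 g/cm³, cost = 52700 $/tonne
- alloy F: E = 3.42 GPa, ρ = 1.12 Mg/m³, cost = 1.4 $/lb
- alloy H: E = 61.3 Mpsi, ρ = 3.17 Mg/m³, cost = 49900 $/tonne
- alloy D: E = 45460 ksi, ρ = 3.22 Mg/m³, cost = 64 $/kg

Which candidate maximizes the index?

Normalizing units and computing the index:
  alloy L: E = 3.988 GPa, ρ = 1310 kg/m³, cost = 83.77 $/kg
  alloy C: E = 203.0 GPa, ρ = 8250 kg/m³, cost = 52.70 $/kg
  alloy F: E = 3.420 GPa, ρ = 1120 kg/m³, cost = 3.086 $/kg
  alloy H: E = 422.6 GPa, ρ = 3170 kg/m³, cost = 49.90 $/kg
  alloy D: E = 313.4 GPa, ρ = 3220 kg/m³, cost = 64.00 $/kg
  alloy H: M = 2.67 MN·m per $
  alloy D: M = 1.52 MN·m per $
  alloy F: M = 0.989 MN·m per $
  alloy C: M = 0.467 MN·m per $
  alloy L: M = 0.0363 MN·m per $
The maximum is for alloy H.

alloy H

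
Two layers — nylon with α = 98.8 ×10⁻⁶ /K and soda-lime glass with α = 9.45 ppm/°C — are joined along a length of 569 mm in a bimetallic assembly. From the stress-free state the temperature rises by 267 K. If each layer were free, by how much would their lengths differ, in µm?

13600 µm

Δα = |98.8 − 9.45|×10⁻⁶/K = 89.3×10⁻⁶/K.
ΔL_mismatch = Δα·L·ΔT = 89.3×10⁻⁶ × 569.0 mm × 267.0 K = 13600 µm.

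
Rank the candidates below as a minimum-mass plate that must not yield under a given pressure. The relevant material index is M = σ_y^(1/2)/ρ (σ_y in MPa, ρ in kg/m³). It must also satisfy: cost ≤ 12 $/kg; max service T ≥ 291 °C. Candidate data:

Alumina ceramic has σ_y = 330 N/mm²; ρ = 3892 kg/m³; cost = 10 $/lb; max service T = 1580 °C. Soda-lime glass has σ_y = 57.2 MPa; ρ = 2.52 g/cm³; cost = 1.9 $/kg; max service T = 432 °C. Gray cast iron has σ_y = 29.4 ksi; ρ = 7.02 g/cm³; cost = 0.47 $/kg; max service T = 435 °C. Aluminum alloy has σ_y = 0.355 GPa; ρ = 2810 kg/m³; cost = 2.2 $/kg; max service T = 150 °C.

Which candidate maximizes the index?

Screen on constraints: cost ≤ 12 $/kg; max service T ≥ 291 °C. Survivors: soda-lime glass, gray cast iron.
In SI units:
  soda-lime glass: σ_y = 57.20 MPa, ρ = 2520 kg/m³
  gray cast iron: σ_y = 202.7 MPa, ρ = 7020 kg/m³
  soda-lime glass: M = 3.00×10⁻³
  gray cast iron: M = 2.03×10⁻³
Highest index: soda-lime glass.

soda-lime glass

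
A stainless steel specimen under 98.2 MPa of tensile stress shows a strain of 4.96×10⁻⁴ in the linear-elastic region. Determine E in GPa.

198 GPa

E = σ/ε = 98.2 MPa / 4.96×10⁻⁴ = 198000 MPa = 198 GPa.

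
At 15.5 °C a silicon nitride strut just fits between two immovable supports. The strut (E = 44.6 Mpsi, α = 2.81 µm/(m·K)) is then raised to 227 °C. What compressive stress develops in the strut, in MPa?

183 MPa

E = 44.6 Mpsi = 307.5 GPa.
ΔT = 211.5 K. Constrained thermal stress σ = E·α·ΔT = 307.5×10³ MPa × 2.81×10⁻⁶ × 211.5 = 183 MPa (compressive).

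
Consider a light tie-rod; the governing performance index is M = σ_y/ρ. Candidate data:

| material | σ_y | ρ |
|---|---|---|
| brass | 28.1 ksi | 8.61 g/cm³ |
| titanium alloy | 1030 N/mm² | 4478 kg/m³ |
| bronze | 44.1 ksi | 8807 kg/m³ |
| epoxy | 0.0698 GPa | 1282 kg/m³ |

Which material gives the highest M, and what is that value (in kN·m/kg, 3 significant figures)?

titanium alloy, M = 230 kN·m/kg

After converting to SI:
  brass: σ_y = 193.7 MPa, ρ = 8610 kg/m³
  titanium alloy: σ_y = 1030 MPa, ρ = 4478 kg/m³
  bronze: σ_y = 304.1 MPa, ρ = 8807 kg/m³
  epoxy: σ_y = 69.80 MPa, ρ = 1282 kg/m³
  titanium alloy: M = 230 kN·m/kg
  epoxy: M = 54.4 kN·m/kg
  bronze: M = 34.5 kN·m/kg
  brass: M = 22.5 kN·m/kg
Highest index: titanium alloy.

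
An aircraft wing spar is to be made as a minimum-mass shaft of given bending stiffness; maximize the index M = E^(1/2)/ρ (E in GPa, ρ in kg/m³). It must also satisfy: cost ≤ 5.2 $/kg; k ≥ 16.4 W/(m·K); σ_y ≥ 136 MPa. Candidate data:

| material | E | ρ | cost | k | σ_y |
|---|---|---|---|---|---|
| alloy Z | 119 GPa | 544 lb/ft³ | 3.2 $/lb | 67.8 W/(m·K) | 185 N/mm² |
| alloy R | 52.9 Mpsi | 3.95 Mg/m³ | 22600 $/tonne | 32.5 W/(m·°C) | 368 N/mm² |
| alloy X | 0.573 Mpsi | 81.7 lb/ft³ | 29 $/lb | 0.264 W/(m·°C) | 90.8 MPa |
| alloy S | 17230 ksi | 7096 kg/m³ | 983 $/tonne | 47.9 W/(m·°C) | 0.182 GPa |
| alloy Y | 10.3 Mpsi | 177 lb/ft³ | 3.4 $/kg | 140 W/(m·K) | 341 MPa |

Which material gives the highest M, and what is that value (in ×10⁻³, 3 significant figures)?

alloy Y, M = 2.97×10⁻³

Screen on constraints: cost ≤ 5.2 $/kg; k ≥ 16.4 W/(m·K); σ_y ≥ 136 MPa. Survivors: alloy S, alloy Y.
Putting every candidate on a common basis:
  alloy S: E = 118.8 GPa, ρ = 7096 kg/m³
  alloy Y: E = 71.02 GPa, ρ = 2835 kg/m³
  alloy Y: M = 2.97×10⁻³
  alloy S: M = 1.54×10⁻³
The maximum is for alloy Y.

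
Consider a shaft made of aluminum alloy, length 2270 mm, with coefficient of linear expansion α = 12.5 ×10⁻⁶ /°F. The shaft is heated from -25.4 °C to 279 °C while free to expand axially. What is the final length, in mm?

Convert α: 12.5×10⁻⁶/°F × (9/5) = 22.5×10⁻⁶/K.
ΔT = 279 − (-25.4) = 304.4 K.
ΔL = α·L₀·ΔT = 22.5×10⁻⁶ × 2270 mm × 304.4 K = 15.5 mm.
L = L₀ + ΔL = 2270 + 15.5 = 2285.5 mm.

2285.5 mm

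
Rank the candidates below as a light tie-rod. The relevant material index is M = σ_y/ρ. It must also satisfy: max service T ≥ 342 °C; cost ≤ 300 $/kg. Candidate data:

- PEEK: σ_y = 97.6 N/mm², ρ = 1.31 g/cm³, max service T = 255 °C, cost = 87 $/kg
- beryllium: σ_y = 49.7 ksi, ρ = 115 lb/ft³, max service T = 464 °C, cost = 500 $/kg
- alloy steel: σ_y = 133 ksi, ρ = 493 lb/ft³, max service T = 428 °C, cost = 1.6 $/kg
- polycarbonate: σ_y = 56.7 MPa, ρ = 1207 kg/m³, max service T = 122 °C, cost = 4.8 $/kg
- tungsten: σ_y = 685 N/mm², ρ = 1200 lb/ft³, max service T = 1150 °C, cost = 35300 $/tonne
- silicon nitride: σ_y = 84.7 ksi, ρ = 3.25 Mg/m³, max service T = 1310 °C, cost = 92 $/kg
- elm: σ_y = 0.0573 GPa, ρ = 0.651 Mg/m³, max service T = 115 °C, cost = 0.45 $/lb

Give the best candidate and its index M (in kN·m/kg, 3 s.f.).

silicon nitride, M = 180 kN·m/kg

Screen on constraints: max service T ≥ 342 °C; cost ≤ 300 $/kg. Survivors: alloy steel, tungsten, silicon nitride.
After converting to SI:
  alloy steel: σ_y = 917.0 MPa, ρ = 7897 kg/m³
  tungsten: σ_y = 685.0 MPa, ρ = 19220 kg/m³
  silicon nitride: σ_y = 584.0 MPa, ρ = 3250 kg/m³
  silicon nitride: M = 180 kN·m/kg
  alloy steel: M = 116 kN·m/kg
  tungsten: M = 35.6 kN·m/kg
Silicon nitride ranks first.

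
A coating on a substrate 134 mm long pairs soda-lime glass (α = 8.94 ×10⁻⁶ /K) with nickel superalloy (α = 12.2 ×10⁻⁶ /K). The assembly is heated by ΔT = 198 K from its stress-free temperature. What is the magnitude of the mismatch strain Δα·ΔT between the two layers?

Δα = |8.94 − 12.2|×10⁻⁶/K = 3.26×10⁻⁶/K.
Mismatch strain = Δα·ΔT = 3.26×10⁻⁶ × 198.0 = 6.45×10⁻⁴.

6.45×10⁻⁴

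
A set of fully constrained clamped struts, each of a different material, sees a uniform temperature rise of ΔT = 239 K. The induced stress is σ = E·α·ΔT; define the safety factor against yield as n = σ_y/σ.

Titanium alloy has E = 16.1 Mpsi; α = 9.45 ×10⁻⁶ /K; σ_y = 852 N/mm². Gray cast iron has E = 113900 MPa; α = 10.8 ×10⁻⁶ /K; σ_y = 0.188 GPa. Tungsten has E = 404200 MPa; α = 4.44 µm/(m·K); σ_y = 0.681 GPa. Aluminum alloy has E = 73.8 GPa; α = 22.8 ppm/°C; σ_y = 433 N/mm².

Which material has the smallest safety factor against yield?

gray cast iron

With everything in SI (GPa, ×10⁻⁶/K, MPa):
  titanium alloy: E = 111.0, α = 9.45, σ_y = 852.0 → σ = 251 MPa, n = 3.40
  gray cast iron: E = 113.9, α = 10.8, σ_y = 188.0 → σ = 294 MPa, n = 0.639
  tungsten: E = 404.2, α = 4.44, σ_y = 681.0 → σ = 429 MPa, n = 1.59
  aluminum alloy: E = 73.80, α = 22.8, σ_y = 433.0 → σ = 402 MPa, n = 1.08
The minimum is gray cast iron at n = 0.639.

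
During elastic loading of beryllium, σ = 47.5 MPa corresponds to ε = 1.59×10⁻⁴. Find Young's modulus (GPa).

299 GPa

E = σ/ε = 47.5 MPa / 1.59×10⁻⁴ = 298700 MPa = 299 GPa.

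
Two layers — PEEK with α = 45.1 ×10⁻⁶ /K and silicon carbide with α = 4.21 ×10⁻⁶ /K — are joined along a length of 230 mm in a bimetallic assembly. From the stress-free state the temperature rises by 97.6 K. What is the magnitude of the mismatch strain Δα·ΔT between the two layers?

Δα = |45.1 − 4.21|×10⁻⁶/K = 40.9×10⁻⁶/K.
Mismatch strain = Δα·ΔT = 40.9×10⁻⁶ × 97.6 = 3.99×10⁻³.

3.99×10⁻³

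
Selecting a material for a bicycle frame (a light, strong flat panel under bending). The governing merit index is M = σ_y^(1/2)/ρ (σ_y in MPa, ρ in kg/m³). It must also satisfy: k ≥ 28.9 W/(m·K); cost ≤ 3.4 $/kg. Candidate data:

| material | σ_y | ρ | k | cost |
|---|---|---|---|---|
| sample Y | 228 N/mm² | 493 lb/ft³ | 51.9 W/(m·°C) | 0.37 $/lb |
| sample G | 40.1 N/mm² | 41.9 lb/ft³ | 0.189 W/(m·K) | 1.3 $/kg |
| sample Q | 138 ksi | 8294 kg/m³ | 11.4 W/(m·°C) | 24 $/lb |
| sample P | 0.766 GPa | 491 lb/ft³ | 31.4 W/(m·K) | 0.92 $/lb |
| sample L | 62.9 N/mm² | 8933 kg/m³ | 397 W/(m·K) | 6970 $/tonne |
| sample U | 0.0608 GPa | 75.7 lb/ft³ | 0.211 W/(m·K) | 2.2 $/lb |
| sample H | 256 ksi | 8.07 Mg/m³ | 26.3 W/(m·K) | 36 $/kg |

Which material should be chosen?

Screen on constraints: k ≥ 28.9 W/(m·K); cost ≤ 3.4 $/kg. Survivors: sample Y, sample P.
In SI units:
  sample Y: σ_y = 228.0 MPa, ρ = 7897 kg/m³
  sample P: σ_y = 766.0 MPa, ρ = 7865 kg/m³
  sample P: M = 3.52×10⁻³
  sample Y: M = 1.91×10⁻³
The maximum is for sample P.

sample P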